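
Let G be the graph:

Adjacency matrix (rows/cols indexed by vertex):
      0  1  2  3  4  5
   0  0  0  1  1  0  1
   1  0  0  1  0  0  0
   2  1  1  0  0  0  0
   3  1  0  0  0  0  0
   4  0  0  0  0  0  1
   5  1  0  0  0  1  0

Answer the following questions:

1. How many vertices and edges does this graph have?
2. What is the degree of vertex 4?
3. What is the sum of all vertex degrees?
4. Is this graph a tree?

Count: 6 vertices, 5 edges.
Vertex 4 has neighbors [5], degree = 1.
Handshaking lemma: 2 * 5 = 10.
A graph is a tree iff it is connected and has exactly n-1 edges. This graph is connected (all 6 vertices in one component) and has 6-1 = 5 edges. It is a tree.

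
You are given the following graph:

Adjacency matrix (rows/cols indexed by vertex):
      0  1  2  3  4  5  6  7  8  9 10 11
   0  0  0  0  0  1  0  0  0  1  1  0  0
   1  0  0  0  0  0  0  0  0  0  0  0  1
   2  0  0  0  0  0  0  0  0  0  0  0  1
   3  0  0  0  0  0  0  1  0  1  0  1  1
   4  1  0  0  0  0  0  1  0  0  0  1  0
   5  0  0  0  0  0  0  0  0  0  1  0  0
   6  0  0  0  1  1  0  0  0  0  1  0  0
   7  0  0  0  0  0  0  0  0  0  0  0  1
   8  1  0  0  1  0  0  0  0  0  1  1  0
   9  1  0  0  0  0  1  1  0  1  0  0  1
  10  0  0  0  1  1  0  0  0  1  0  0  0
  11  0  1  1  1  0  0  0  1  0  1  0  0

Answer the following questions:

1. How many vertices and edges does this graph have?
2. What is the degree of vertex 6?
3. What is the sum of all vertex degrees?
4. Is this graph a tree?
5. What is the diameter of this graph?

Count: 12 vertices, 17 edges.
Vertex 6 has neighbors [3, 4, 9], degree = 3.
Handshaking lemma: 2 * 17 = 34.
A tree on 12 vertices has 11 edges. This graph has 17 edges (6 extra). Not a tree.
Diameter (longest shortest path) = 4.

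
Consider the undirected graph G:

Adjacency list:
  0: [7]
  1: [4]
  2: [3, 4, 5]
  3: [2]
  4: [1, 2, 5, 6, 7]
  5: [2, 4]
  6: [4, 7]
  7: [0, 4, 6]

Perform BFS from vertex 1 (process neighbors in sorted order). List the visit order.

BFS from vertex 1 (neighbors processed in ascending order):
Visit order: 1, 4, 2, 5, 6, 7, 3, 0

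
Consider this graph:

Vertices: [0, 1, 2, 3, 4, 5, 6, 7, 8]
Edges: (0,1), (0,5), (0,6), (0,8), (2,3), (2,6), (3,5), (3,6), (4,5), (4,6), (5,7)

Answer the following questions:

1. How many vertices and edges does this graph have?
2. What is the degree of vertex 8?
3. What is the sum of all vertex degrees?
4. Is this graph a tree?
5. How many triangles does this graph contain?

Count: 9 vertices, 11 edges.
Vertex 8 has neighbors [0], degree = 1.
Handshaking lemma: 2 * 11 = 22.
A tree on 9 vertices has 8 edges. This graph has 11 edges (3 extra). Not a tree.
Number of triangles = 1.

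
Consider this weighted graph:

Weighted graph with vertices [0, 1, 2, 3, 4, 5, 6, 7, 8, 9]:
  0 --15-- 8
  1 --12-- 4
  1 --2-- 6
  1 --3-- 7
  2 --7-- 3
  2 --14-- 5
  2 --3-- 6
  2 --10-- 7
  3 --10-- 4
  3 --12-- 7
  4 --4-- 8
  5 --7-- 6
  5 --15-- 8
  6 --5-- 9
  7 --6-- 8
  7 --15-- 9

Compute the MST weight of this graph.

Applying Kruskal's algorithm (sort edges by weight, add if no cycle):
  Add (1,6) w=2
  Add (1,7) w=3
  Add (2,6) w=3
  Add (4,8) w=4
  Add (6,9) w=5
  Add (7,8) w=6
  Add (2,3) w=7
  Add (5,6) w=7
  Skip (2,7) w=10 (creates cycle)
  Skip (3,4) w=10 (creates cycle)
  Skip (1,4) w=12 (creates cycle)
  Skip (3,7) w=12 (creates cycle)
  Skip (2,5) w=14 (creates cycle)
  Add (0,8) w=15
  Skip (5,8) w=15 (creates cycle)
  Skip (7,9) w=15 (creates cycle)
MST weight = 52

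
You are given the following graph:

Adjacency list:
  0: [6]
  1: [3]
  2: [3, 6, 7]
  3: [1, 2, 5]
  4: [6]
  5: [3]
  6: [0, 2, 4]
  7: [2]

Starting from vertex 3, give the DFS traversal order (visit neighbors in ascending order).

DFS from vertex 3 (neighbors processed in ascending order):
Visit order: 3, 1, 2, 6, 0, 4, 7, 5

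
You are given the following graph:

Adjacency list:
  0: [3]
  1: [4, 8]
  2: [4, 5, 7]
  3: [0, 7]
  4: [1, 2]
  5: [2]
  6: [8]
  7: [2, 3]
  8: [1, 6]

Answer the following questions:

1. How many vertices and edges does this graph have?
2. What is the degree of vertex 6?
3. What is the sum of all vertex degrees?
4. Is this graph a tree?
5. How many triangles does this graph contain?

Count: 9 vertices, 8 edges.
Vertex 6 has neighbors [8], degree = 1.
Handshaking lemma: 2 * 8 = 16.
A graph is a tree iff it is connected and has exactly n-1 edges. This graph is connected (all 9 vertices in one component) and has 9-1 = 8 edges. It is a tree.
Number of triangles = 0.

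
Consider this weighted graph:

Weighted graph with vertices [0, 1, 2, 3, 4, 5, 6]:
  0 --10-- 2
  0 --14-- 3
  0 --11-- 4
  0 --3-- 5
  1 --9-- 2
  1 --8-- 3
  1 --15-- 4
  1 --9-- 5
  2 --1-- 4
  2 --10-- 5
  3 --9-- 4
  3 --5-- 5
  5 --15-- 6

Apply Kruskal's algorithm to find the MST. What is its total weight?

Applying Kruskal's algorithm (sort edges by weight, add if no cycle):
  Add (2,4) w=1
  Add (0,5) w=3
  Add (3,5) w=5
  Add (1,3) w=8
  Skip (1,5) w=9 (creates cycle)
  Add (1,2) w=9
  Skip (3,4) w=9 (creates cycle)
  Skip (0,2) w=10 (creates cycle)
  Skip (2,5) w=10 (creates cycle)
  Skip (0,4) w=11 (creates cycle)
  Skip (0,3) w=14 (creates cycle)
  Skip (1,4) w=15 (creates cycle)
  Add (5,6) w=15
MST weight = 41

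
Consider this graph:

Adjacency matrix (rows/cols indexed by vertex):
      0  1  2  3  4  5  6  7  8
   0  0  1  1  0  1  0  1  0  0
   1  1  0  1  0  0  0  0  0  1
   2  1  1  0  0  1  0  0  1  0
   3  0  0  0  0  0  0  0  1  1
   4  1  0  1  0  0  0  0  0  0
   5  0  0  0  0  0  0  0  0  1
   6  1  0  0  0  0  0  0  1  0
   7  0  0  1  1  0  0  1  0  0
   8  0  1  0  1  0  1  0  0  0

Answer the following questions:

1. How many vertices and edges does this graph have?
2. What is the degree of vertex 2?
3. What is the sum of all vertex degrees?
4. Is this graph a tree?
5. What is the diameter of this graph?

Count: 9 vertices, 12 edges.
Vertex 2 has neighbors [0, 1, 4, 7], degree = 4.
Handshaking lemma: 2 * 12 = 24.
A tree on 9 vertices has 8 edges. This graph has 12 edges (4 extra). Not a tree.
Diameter (longest shortest path) = 4.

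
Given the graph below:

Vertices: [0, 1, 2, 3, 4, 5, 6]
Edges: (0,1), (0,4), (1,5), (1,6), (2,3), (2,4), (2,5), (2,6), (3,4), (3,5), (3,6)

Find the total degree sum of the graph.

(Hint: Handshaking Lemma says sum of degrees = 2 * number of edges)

Count edges: 11 edges.
By Handshaking Lemma: sum of degrees = 2 * 11 = 22.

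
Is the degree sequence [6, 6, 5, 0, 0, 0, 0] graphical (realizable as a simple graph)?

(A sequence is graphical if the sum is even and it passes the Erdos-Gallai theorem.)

Sum of degrees = 17. Sum is odd, so the sequence is NOT graphical.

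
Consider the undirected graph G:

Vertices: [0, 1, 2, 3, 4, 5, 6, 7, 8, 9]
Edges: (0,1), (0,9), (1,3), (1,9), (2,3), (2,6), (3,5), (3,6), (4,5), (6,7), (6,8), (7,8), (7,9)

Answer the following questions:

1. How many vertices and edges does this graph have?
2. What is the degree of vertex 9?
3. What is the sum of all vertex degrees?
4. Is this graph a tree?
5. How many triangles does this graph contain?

Count: 10 vertices, 13 edges.
Vertex 9 has neighbors [0, 1, 7], degree = 3.
Handshaking lemma: 2 * 13 = 26.
A tree on 10 vertices has 9 edges. This graph has 13 edges (4 extra). Not a tree.
Number of triangles = 3.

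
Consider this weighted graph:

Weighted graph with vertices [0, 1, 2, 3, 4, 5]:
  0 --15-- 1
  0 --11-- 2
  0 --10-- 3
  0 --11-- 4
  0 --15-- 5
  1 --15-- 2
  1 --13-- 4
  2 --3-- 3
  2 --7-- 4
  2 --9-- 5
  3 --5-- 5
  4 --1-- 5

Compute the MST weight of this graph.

Applying Kruskal's algorithm (sort edges by weight, add if no cycle):
  Add (4,5) w=1
  Add (2,3) w=3
  Add (3,5) w=5
  Skip (2,4) w=7 (creates cycle)
  Skip (2,5) w=9 (creates cycle)
  Add (0,3) w=10
  Skip (0,4) w=11 (creates cycle)
  Skip (0,2) w=11 (creates cycle)
  Add (1,4) w=13
  Skip (0,5) w=15 (creates cycle)
  Skip (0,1) w=15 (creates cycle)
  Skip (1,2) w=15 (creates cycle)
MST weight = 32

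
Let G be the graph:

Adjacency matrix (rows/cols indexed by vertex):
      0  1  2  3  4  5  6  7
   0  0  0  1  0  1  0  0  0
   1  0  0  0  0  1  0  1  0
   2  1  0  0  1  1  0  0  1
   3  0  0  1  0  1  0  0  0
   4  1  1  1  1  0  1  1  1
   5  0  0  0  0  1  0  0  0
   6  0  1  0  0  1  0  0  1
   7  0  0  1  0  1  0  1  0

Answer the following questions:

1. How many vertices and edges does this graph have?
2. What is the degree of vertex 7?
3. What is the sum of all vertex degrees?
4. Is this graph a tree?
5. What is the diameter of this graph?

Count: 8 vertices, 12 edges.
Vertex 7 has neighbors [2, 4, 6], degree = 3.
Handshaking lemma: 2 * 12 = 24.
A tree on 8 vertices has 7 edges. This graph has 12 edges (5 extra). Not a tree.
Diameter (longest shortest path) = 2.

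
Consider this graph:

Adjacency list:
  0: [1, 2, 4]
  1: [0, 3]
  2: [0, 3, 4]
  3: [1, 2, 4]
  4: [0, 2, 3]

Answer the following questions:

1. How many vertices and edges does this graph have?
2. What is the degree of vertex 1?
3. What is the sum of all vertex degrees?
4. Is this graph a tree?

Count: 5 vertices, 7 edges.
Vertex 1 has neighbors [0, 3], degree = 2.
Handshaking lemma: 2 * 7 = 14.
A tree on 5 vertices has 4 edges. This graph has 7 edges (3 extra). Not a tree.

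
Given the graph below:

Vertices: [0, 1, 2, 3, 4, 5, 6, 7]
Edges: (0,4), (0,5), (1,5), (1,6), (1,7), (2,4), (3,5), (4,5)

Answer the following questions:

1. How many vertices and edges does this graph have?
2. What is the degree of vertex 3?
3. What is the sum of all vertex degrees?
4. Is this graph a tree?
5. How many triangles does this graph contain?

Count: 8 vertices, 8 edges.
Vertex 3 has neighbors [5], degree = 1.
Handshaking lemma: 2 * 8 = 16.
A tree on 8 vertices has 7 edges. This graph has 8 edges (1 extra). Not a tree.
Number of triangles = 1.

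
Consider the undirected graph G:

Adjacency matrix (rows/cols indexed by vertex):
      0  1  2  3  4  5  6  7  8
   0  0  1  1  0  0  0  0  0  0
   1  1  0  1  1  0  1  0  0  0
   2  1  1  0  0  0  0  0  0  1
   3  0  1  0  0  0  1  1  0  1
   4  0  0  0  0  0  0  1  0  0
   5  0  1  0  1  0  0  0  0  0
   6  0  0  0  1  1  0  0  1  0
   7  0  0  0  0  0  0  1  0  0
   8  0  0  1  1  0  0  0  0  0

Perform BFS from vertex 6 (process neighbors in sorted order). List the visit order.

BFS from vertex 6 (neighbors processed in ascending order):
Visit order: 6, 3, 4, 7, 1, 5, 8, 0, 2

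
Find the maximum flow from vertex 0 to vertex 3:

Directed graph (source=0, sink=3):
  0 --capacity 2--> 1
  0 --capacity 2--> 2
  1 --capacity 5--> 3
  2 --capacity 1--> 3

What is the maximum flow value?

Computing max flow:
  Flow on (0->1): 2/2
  Flow on (0->2): 1/2
  Flow on (1->3): 2/5
  Flow on (2->3): 1/1
Maximum flow = 3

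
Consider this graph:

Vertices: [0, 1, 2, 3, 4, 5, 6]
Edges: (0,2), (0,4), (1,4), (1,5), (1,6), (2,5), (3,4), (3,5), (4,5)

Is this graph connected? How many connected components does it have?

Checking connectivity: the graph has 1 connected component(s).
All vertices are reachable from each other. The graph IS connected.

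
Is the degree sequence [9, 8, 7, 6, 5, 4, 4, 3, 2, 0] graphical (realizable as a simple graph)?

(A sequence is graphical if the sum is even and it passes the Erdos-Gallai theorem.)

Sum of degrees = 48. Sum is even but fails Erdos-Gallai. The sequence is NOT graphical.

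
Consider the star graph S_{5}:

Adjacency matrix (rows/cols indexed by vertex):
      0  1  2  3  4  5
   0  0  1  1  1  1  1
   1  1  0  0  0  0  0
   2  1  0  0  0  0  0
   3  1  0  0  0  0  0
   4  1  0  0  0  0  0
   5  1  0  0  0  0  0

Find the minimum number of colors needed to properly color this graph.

S_{5} has one hub adjacent to 5 leaves; leaves are pairwise non-adjacent.
Color the hub 0 and every leaf 1.
Chromatic number = 2.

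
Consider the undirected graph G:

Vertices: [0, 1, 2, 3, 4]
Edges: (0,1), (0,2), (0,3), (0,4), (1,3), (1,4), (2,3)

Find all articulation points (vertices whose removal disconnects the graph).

No articulation points. The graph is biconnected.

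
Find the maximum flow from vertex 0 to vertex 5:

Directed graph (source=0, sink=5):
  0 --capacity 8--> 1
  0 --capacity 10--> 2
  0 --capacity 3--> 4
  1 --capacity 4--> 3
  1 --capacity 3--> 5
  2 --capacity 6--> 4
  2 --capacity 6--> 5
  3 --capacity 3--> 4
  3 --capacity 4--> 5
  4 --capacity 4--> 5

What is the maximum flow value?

Computing max flow:
  Flow on (0->1): 7/8
  Flow on (0->2): 10/10
  Flow on (1->3): 4/4
  Flow on (1->5): 3/3
  Flow on (2->4): 4/6
  Flow on (2->5): 6/6
  Flow on (3->5): 4/4
  Flow on (4->5): 4/4
Maximum flow = 17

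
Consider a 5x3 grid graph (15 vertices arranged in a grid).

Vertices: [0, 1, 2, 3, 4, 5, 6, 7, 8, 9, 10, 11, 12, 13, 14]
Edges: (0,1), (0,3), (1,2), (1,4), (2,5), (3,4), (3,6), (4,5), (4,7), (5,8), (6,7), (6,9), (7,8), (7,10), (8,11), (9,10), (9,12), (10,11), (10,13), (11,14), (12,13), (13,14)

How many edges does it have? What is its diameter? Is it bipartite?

A 5x3 grid has 12 vertical edges and 10 horizontal edges.
Total edges = 12 + 10 = 22.
Diameter = (5-1) + (3-1) = 6 (corner to opposite corner).
Grid graphs are bipartite (checkerboard coloring).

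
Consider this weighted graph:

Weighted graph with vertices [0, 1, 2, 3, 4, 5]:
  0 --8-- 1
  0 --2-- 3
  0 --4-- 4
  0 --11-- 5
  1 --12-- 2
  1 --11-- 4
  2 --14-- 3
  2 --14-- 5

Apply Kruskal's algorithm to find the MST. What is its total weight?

Applying Kruskal's algorithm (sort edges by weight, add if no cycle):
  Add (0,3) w=2
  Add (0,4) w=4
  Add (0,1) w=8
  Add (0,5) w=11
  Skip (1,4) w=11 (creates cycle)
  Add (1,2) w=12
  Skip (2,5) w=14 (creates cycle)
  Skip (2,3) w=14 (creates cycle)
MST weight = 37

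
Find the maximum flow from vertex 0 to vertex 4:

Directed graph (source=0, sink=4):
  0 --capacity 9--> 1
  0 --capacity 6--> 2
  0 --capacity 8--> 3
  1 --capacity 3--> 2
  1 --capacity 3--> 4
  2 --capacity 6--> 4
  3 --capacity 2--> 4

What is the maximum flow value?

Computing max flow:
  Flow on (0->1): 6/9
  Flow on (0->2): 3/6
  Flow on (0->3): 2/8
  Flow on (1->2): 3/3
  Flow on (1->4): 3/3
  Flow on (2->4): 6/6
  Flow on (3->4): 2/2
Maximum flow = 11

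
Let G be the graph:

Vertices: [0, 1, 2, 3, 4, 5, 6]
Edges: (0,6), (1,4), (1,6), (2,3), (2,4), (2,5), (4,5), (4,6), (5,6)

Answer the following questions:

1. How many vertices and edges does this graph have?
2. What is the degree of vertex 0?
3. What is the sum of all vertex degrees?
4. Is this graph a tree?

Count: 7 vertices, 9 edges.
Vertex 0 has neighbors [6], degree = 1.
Handshaking lemma: 2 * 9 = 18.
A tree on 7 vertices has 6 edges. This graph has 9 edges (3 extra). Not a tree.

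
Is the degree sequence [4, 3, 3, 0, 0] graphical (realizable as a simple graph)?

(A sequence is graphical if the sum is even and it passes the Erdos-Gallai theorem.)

Sum of degrees = 10. Sum is even but fails Erdos-Gallai. The sequence is NOT graphical.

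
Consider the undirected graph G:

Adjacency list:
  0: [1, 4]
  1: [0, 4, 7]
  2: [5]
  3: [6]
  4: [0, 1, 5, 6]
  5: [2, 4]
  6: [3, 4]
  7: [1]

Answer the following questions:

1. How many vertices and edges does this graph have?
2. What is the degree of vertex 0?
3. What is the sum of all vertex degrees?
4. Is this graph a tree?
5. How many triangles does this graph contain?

Count: 8 vertices, 8 edges.
Vertex 0 has neighbors [1, 4], degree = 2.
Handshaking lemma: 2 * 8 = 16.
A tree on 8 vertices has 7 edges. This graph has 8 edges (1 extra). Not a tree.
Number of triangles = 1.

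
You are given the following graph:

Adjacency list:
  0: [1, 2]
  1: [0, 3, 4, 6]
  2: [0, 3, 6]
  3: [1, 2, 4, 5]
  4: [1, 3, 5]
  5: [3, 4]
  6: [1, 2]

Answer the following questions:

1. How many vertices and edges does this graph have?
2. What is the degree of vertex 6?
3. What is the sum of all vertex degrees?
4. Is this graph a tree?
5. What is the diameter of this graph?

Count: 7 vertices, 10 edges.
Vertex 6 has neighbors [1, 2], degree = 2.
Handshaking lemma: 2 * 10 = 20.
A tree on 7 vertices has 6 edges. This graph has 10 edges (4 extra). Not a tree.
Diameter (longest shortest path) = 3.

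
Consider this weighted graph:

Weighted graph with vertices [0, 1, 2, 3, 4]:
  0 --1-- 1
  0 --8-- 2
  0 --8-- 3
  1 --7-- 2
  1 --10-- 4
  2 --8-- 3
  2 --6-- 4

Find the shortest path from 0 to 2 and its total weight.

Using Dijkstra's algorithm from vertex 0:
Shortest path: 0 -> 2
Total weight: 8 = 8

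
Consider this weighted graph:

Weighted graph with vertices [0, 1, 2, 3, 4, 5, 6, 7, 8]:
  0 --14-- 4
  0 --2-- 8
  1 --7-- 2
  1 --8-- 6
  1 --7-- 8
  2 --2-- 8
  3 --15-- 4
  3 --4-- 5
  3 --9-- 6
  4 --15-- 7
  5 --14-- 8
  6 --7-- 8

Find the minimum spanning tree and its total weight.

Applying Kruskal's algorithm (sort edges by weight, add if no cycle):
  Add (0,8) w=2
  Add (2,8) w=2
  Add (3,5) w=4
  Add (1,8) w=7
  Skip (1,2) w=7 (creates cycle)
  Add (6,8) w=7
  Skip (1,6) w=8 (creates cycle)
  Add (3,6) w=9
  Add (0,4) w=14
  Skip (5,8) w=14 (creates cycle)
  Skip (3,4) w=15 (creates cycle)
  Add (4,7) w=15
MST weight = 60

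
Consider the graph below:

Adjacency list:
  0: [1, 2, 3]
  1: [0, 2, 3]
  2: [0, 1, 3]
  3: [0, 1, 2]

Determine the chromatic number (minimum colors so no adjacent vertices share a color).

The graph has a maximum clique of size 4 (lower bound on chromatic number).
A valid 4-coloring: {0: 0, 1: 1, 2: 2, 3: 3}.
Chromatic number = 4.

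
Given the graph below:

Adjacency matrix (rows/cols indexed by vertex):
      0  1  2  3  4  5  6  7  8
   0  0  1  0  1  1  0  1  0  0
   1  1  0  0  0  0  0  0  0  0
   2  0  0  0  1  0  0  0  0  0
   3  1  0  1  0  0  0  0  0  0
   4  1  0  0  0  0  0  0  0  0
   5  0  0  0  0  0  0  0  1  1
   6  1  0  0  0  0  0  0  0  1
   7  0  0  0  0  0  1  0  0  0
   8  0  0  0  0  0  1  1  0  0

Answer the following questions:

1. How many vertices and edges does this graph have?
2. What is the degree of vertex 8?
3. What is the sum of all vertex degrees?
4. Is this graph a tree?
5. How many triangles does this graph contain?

Count: 9 vertices, 8 edges.
Vertex 8 has neighbors [5, 6], degree = 2.
Handshaking lemma: 2 * 8 = 16.
A graph is a tree iff it is connected and has exactly n-1 edges. This graph is connected (all 9 vertices in one component) and has 9-1 = 8 edges. It is a tree.
Number of triangles = 0.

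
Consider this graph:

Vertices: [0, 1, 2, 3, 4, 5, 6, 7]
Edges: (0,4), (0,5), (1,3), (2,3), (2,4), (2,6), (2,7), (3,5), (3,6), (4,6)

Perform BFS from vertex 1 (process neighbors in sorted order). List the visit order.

BFS from vertex 1 (neighbors processed in ascending order):
Visit order: 1, 3, 2, 5, 6, 4, 7, 0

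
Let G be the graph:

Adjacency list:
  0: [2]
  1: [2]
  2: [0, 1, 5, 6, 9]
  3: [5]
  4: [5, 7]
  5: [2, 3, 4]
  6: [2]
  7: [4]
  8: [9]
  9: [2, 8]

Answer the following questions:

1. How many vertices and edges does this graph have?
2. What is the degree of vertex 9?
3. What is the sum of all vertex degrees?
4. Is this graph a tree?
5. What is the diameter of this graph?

Count: 10 vertices, 9 edges.
Vertex 9 has neighbors [2, 8], degree = 2.
Handshaking lemma: 2 * 9 = 18.
A graph is a tree iff it is connected and has exactly n-1 edges. This graph is connected (all 10 vertices in one component) and has 10-1 = 9 edges. It is a tree.
Diameter (longest shortest path) = 5.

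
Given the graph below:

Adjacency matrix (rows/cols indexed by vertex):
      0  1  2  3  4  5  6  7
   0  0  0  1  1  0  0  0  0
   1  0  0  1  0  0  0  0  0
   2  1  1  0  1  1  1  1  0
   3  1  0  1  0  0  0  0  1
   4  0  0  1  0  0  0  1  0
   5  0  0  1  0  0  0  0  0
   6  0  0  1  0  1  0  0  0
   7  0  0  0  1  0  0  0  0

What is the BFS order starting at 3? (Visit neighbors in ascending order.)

BFS from vertex 3 (neighbors processed in ascending order):
Visit order: 3, 0, 2, 7, 1, 4, 5, 6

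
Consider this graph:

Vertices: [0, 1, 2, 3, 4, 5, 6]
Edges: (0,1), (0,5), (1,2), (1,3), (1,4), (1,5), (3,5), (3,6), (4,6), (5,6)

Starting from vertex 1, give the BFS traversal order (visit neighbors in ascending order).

BFS from vertex 1 (neighbors processed in ascending order):
Visit order: 1, 0, 2, 3, 4, 5, 6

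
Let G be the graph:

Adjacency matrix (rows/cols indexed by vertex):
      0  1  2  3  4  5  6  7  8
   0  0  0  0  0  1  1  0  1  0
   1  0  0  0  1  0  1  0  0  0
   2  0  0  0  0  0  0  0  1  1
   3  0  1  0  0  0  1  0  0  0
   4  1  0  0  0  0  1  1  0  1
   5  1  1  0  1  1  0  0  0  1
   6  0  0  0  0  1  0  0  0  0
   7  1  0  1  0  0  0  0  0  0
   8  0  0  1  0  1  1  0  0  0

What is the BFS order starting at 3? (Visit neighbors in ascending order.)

BFS from vertex 3 (neighbors processed in ascending order):
Visit order: 3, 1, 5, 0, 4, 8, 7, 6, 2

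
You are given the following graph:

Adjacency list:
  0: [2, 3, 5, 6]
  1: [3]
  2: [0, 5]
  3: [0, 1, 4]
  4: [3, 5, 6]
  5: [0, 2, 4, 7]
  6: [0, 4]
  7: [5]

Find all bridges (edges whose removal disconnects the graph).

A bridge is an edge whose removal increases the number of connected components.
Bridges found: (1,3), (5,7)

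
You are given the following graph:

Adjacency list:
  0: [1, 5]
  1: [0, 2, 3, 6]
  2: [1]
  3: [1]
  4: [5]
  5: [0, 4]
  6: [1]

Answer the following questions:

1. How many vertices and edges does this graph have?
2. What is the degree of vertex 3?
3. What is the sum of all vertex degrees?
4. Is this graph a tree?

Count: 7 vertices, 6 edges.
Vertex 3 has neighbors [1], degree = 1.
Handshaking lemma: 2 * 6 = 12.
A graph is a tree iff it is connected and has exactly n-1 edges. This graph is connected (all 7 vertices in one component) and has 7-1 = 6 edges. It is a tree.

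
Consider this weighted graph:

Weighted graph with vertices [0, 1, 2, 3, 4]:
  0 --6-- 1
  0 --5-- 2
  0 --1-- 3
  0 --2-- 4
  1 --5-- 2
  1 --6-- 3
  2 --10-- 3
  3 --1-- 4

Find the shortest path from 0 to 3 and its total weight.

Using Dijkstra's algorithm from vertex 0:
Shortest path: 0 -> 3
Total weight: 1 = 1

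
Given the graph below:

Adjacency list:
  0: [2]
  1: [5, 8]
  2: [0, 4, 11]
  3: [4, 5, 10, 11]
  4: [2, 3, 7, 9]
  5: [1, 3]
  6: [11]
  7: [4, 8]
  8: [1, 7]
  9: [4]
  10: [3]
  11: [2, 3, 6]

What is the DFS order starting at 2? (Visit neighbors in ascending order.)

DFS from vertex 2 (neighbors processed in ascending order):
Visit order: 2, 0, 4, 3, 5, 1, 8, 7, 10, 11, 6, 9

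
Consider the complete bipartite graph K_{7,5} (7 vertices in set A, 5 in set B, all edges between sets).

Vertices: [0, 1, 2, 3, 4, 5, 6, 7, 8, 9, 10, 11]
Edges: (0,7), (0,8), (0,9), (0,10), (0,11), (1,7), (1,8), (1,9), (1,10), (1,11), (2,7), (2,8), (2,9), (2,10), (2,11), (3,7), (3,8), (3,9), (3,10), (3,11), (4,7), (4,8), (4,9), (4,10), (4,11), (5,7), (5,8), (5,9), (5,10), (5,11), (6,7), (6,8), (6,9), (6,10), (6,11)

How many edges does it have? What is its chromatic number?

K_{7,5} has 7 * 5 = 35 edges.
Bipartite graphs have chromatic number 2 (color each partition differently).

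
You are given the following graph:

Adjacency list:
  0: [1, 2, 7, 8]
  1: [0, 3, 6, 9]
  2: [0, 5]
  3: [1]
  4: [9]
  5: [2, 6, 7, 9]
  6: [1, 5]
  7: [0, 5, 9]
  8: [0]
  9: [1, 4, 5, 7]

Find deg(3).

Vertex 3 has neighbors [1], so deg(3) = 1.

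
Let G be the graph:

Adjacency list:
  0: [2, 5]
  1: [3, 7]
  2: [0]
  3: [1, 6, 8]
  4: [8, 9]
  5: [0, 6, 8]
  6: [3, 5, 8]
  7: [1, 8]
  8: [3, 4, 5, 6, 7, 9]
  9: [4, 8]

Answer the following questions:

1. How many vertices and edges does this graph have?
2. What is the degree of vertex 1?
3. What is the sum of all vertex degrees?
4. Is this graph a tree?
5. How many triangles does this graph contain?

Count: 10 vertices, 13 edges.
Vertex 1 has neighbors [3, 7], degree = 2.
Handshaking lemma: 2 * 13 = 26.
A tree on 10 vertices has 9 edges. This graph has 13 edges (4 extra). Not a tree.
Number of triangles = 3.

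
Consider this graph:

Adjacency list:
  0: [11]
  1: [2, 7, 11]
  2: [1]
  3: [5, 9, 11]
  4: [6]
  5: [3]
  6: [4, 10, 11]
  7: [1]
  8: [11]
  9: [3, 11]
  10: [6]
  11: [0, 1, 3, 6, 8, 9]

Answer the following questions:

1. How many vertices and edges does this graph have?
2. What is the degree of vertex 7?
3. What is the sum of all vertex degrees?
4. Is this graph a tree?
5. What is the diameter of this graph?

Count: 12 vertices, 12 edges.
Vertex 7 has neighbors [1], degree = 1.
Handshaking lemma: 2 * 12 = 24.
A tree on 12 vertices has 11 edges. This graph has 12 edges (1 extra). Not a tree.
Diameter (longest shortest path) = 4.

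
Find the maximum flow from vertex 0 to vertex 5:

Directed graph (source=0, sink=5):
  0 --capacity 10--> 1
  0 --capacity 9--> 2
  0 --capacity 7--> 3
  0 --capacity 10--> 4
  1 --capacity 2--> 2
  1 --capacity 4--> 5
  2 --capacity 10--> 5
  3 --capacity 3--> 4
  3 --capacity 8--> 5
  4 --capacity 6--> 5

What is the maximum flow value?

Computing max flow:
  Flow on (0->1): 6/10
  Flow on (0->2): 8/9
  Flow on (0->3): 7/7
  Flow on (0->4): 6/10
  Flow on (1->2): 2/2
  Flow on (1->5): 4/4
  Flow on (2->5): 10/10
  Flow on (3->5): 7/8
  Flow on (4->5): 6/6
Maximum flow = 27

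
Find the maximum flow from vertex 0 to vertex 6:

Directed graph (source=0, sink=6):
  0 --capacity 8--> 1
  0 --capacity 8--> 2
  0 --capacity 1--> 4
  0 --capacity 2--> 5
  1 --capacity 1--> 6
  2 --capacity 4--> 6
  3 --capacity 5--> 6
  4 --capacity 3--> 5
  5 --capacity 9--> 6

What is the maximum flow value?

Computing max flow:
  Flow on (0->1): 1/8
  Flow on (0->2): 4/8
  Flow on (0->4): 1/1
  Flow on (0->5): 2/2
  Flow on (1->6): 1/1
  Flow on (2->6): 4/4
  Flow on (4->5): 1/3
  Flow on (5->6): 3/9
Maximum flow = 8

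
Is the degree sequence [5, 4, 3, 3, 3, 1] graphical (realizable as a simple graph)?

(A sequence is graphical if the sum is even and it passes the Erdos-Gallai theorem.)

Sum of degrees = 19. Sum is odd, so the sequence is NOT graphical.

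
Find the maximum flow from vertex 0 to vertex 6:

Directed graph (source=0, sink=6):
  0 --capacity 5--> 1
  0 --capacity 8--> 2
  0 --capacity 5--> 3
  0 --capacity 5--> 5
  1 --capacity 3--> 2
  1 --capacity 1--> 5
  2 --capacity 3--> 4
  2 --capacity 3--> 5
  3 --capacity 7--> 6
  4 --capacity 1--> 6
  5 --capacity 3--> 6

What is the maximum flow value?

Computing max flow:
  Flow on (0->1): 3/5
  Flow on (0->2): 1/8
  Flow on (0->3): 5/5
  Flow on (1->2): 3/3
  Flow on (2->4): 1/3
  Flow on (2->5): 3/3
  Flow on (3->6): 5/7
  Flow on (4->6): 1/1
  Flow on (5->6): 3/3
Maximum flow = 9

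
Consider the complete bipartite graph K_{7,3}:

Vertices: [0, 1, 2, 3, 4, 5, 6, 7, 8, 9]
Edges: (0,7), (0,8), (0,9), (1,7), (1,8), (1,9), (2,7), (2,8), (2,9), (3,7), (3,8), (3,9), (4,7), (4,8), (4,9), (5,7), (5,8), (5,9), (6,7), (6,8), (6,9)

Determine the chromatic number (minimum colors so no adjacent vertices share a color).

K_{7,3} is bipartite: vertices split into two independent sets of size 7 and 3.
Color one set 0, the other 1. No adjacent vertices share a color.
Chromatic number = 2.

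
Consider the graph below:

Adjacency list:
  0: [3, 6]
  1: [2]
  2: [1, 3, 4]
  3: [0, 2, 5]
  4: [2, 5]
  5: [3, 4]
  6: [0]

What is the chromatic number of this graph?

The graph has a maximum clique of size 2 (lower bound on chromatic number).
A valid 2-coloring: {0: 0, 1: 1, 2: 0, 3: 1, 4: 1, 5: 0, 6: 1}.
Chromatic number = 2.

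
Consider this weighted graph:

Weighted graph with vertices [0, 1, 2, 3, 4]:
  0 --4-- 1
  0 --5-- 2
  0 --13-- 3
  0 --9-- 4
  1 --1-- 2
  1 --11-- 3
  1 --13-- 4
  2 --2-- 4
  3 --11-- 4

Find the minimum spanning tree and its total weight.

Applying Kruskal's algorithm (sort edges by weight, add if no cycle):
  Add (1,2) w=1
  Add (2,4) w=2
  Add (0,1) w=4
  Skip (0,2) w=5 (creates cycle)
  Skip (0,4) w=9 (creates cycle)
  Add (1,3) w=11
  Skip (3,4) w=11 (creates cycle)
  Skip (0,3) w=13 (creates cycle)
  Skip (1,4) w=13 (creates cycle)
MST weight = 18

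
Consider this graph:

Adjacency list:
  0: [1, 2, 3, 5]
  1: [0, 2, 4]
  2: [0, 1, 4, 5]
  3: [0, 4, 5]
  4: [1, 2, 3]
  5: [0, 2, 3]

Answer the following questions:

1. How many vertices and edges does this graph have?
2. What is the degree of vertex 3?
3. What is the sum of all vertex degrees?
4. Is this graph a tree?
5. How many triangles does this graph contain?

Count: 6 vertices, 10 edges.
Vertex 3 has neighbors [0, 4, 5], degree = 3.
Handshaking lemma: 2 * 10 = 20.
A tree on 6 vertices has 5 edges. This graph has 10 edges (5 extra). Not a tree.
Number of triangles = 4.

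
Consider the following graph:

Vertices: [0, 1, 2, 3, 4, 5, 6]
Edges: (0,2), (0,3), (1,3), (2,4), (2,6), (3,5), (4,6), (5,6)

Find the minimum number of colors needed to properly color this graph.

The graph has a maximum clique of size 3 (lower bound on chromatic number).
A valid 3-coloring: {0: 1, 1: 1, 2: 0, 3: 0, 4: 2, 5: 2, 6: 1}.
Chromatic number = 3.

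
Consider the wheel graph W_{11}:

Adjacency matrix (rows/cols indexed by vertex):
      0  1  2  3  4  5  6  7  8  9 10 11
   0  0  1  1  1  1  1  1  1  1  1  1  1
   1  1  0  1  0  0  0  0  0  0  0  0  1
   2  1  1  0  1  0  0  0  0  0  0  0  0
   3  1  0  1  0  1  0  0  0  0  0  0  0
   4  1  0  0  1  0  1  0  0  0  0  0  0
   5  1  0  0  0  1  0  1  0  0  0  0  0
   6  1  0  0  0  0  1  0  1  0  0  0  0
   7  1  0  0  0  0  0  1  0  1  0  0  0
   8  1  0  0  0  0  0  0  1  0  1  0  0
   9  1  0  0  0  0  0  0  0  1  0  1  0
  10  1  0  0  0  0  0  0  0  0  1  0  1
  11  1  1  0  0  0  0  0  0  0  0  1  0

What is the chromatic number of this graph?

W_{11} = C_{11} plus a hub adjacent to every cycle vertex.
The outer cycle needs 3 colors (odd cycle); the hub is adjacent to all of them so needs a fresh color.
Chromatic number = 3 + 1 = 4.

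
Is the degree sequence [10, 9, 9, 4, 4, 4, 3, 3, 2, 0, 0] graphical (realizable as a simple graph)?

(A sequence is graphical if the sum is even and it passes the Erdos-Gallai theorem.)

Sum of degrees = 48. Sum is even but fails Erdos-Gallai. The sequence is NOT graphical.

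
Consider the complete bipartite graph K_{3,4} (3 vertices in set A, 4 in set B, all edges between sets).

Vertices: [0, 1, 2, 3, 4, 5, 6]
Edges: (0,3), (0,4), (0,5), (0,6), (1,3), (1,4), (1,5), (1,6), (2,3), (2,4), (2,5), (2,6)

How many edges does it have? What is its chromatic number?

K_{3,4} has 3 * 4 = 12 edges.
Bipartite graphs have chromatic number 2 (color each partition differently).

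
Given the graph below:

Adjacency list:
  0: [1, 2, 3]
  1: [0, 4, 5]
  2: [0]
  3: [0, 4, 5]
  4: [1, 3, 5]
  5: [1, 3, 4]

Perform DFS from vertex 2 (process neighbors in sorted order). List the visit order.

DFS from vertex 2 (neighbors processed in ascending order):
Visit order: 2, 0, 1, 4, 3, 5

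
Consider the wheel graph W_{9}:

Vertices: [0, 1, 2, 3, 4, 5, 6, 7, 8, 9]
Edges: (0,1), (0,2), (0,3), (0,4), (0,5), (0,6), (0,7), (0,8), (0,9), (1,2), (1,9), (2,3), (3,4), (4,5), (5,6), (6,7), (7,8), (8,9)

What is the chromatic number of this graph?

W_{9} = C_{9} plus a hub adjacent to every cycle vertex.
The outer cycle needs 3 colors (odd cycle); the hub is adjacent to all of them so needs a fresh color.
Chromatic number = 3 + 1 = 4.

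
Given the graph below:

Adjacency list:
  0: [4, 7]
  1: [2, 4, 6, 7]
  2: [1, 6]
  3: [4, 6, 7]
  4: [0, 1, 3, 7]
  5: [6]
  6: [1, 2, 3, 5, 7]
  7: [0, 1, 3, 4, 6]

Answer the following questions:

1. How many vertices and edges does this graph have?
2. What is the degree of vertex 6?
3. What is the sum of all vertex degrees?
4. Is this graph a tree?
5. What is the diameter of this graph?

Count: 8 vertices, 13 edges.
Vertex 6 has neighbors [1, 2, 3, 5, 7], degree = 5.
Handshaking lemma: 2 * 13 = 26.
A tree on 8 vertices has 7 edges. This graph has 13 edges (6 extra). Not a tree.
Diameter (longest shortest path) = 3.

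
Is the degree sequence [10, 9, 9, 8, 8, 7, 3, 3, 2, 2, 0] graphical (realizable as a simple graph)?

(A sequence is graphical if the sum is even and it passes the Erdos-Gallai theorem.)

Sum of degrees = 61. Sum is odd, so the sequence is NOT graphical.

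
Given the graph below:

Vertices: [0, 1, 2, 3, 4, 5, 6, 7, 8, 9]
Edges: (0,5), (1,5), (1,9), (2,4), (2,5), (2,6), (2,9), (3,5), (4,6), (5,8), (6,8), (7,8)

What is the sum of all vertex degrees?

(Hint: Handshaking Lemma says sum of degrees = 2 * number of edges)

Count edges: 12 edges.
By Handshaking Lemma: sum of degrees = 2 * 12 = 24.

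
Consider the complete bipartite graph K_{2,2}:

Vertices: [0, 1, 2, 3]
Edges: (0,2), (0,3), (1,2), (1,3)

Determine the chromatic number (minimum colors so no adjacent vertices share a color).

K_{2,2} is bipartite: vertices split into two independent sets of size 2 and 2.
Color one set 0, the other 1. No adjacent vertices share a color.
Chromatic number = 2.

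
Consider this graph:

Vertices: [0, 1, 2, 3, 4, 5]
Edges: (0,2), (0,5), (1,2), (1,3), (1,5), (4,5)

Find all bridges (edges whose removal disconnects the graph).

A bridge is an edge whose removal increases the number of connected components.
Bridges found: (1,3), (4,5)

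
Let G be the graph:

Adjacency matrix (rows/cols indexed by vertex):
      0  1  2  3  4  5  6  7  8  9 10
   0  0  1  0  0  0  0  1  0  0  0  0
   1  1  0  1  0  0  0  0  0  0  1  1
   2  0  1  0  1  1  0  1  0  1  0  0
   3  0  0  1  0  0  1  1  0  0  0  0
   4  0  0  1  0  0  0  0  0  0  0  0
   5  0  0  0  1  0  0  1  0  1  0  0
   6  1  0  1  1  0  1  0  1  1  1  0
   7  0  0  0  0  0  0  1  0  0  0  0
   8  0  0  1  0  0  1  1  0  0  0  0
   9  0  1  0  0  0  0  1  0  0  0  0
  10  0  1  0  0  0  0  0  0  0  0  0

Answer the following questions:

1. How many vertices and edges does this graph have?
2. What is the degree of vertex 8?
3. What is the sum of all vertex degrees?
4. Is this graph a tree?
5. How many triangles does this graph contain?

Count: 11 vertices, 16 edges.
Vertex 8 has neighbors [2, 5, 6], degree = 3.
Handshaking lemma: 2 * 16 = 32.
A tree on 11 vertices has 10 edges. This graph has 16 edges (6 extra). Not a tree.
Number of triangles = 4.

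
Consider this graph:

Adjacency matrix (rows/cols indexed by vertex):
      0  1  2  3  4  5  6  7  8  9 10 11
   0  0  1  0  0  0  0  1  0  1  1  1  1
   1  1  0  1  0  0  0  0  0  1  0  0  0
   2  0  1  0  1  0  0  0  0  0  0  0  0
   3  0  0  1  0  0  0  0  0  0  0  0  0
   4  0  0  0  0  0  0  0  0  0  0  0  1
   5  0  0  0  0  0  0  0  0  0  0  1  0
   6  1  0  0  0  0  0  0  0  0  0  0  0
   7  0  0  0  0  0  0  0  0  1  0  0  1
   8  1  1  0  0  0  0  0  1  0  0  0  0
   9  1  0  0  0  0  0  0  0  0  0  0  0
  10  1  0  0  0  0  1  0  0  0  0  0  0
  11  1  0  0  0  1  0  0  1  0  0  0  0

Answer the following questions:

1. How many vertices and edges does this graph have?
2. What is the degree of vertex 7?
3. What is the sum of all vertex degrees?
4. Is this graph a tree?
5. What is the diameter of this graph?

Count: 12 vertices, 13 edges.
Vertex 7 has neighbors [8, 11], degree = 2.
Handshaking lemma: 2 * 13 = 26.
A tree on 12 vertices has 11 edges. This graph has 13 edges (2 extra). Not a tree.
Diameter (longest shortest path) = 5.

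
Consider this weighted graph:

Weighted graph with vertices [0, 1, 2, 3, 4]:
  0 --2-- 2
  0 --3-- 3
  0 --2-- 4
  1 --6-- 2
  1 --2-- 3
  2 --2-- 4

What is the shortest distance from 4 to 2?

Using Dijkstra's algorithm from vertex 4:
Shortest path: 4 -> 2
Total weight: 2 = 2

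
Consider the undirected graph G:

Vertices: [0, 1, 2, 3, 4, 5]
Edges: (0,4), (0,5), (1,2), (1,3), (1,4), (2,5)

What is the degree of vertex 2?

Vertex 2 has neighbors [1, 5], so deg(2) = 2.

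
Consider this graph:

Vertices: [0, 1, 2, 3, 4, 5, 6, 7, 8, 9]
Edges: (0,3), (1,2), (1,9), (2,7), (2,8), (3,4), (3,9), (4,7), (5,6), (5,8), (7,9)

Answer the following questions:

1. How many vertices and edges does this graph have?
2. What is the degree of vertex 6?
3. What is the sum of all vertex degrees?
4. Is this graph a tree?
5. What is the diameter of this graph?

Count: 10 vertices, 11 edges.
Vertex 6 has neighbors [5], degree = 1.
Handshaking lemma: 2 * 11 = 22.
A tree on 10 vertices has 9 edges. This graph has 11 edges (2 extra). Not a tree.
Diameter (longest shortest path) = 7.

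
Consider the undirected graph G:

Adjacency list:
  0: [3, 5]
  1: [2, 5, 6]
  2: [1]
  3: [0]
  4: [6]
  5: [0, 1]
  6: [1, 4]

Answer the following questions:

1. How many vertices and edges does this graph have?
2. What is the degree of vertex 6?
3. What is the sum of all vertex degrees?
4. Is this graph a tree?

Count: 7 vertices, 6 edges.
Vertex 6 has neighbors [1, 4], degree = 2.
Handshaking lemma: 2 * 6 = 12.
A graph is a tree iff it is connected and has exactly n-1 edges. This graph is connected (all 7 vertices in one component) and has 7-1 = 6 edges. It is a tree.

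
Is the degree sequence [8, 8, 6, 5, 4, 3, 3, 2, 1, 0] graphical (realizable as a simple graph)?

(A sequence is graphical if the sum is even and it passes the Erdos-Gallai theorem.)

Sum of degrees = 40. Sum is even but fails Erdos-Gallai. The sequence is NOT graphical.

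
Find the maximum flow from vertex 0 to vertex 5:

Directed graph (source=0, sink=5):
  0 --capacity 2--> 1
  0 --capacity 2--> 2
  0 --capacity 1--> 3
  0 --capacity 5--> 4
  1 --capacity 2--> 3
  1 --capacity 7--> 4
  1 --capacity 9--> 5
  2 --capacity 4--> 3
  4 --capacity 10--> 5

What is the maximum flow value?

Computing max flow:
  Flow on (0->1): 2/2
  Flow on (0->4): 5/5
  Flow on (1->5): 2/9
  Flow on (4->5): 5/10
Maximum flow = 7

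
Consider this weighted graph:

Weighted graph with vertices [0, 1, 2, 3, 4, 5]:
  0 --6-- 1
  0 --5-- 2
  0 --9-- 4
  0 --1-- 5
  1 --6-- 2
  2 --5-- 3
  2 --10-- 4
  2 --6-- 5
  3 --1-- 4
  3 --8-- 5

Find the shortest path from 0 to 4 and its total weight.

Using Dijkstra's algorithm from vertex 0:
Shortest path: 0 -> 4
Total weight: 9 = 9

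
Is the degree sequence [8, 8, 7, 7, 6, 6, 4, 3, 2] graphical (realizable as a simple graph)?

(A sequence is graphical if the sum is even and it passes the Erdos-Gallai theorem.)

Sum of degrees = 51. Sum is odd, so the sequence is NOT graphical.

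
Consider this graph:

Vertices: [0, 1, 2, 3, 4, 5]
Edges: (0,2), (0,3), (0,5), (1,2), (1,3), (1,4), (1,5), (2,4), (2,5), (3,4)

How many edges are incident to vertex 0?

Vertex 0 has neighbors [2, 3, 5], so deg(0) = 3.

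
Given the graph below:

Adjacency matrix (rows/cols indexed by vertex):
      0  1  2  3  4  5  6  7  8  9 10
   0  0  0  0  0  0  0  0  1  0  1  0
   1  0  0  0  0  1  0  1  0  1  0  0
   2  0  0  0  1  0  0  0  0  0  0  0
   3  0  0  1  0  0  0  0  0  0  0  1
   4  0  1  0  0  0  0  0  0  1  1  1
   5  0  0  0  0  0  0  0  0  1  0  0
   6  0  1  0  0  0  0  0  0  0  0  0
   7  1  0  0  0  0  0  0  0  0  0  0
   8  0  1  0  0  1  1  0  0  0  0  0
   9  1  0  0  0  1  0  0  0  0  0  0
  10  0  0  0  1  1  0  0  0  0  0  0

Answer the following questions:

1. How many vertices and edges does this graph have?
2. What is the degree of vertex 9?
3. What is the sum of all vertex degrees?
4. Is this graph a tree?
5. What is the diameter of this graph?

Count: 11 vertices, 11 edges.
Vertex 9 has neighbors [0, 4], degree = 2.
Handshaking lemma: 2 * 11 = 22.
A tree on 11 vertices has 10 edges. This graph has 11 edges (1 extra). Not a tree.
Diameter (longest shortest path) = 6.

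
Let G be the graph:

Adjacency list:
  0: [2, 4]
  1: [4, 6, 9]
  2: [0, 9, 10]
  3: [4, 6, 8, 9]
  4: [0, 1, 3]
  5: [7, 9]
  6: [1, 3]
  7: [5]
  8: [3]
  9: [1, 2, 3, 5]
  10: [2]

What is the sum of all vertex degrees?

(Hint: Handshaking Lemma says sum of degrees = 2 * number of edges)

Count edges: 13 edges.
By Handshaking Lemma: sum of degrees = 2 * 13 = 26.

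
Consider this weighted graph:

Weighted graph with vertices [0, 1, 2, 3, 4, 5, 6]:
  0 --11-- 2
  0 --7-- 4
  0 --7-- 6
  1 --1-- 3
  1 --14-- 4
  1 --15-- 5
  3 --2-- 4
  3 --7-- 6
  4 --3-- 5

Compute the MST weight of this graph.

Applying Kruskal's algorithm (sort edges by weight, add if no cycle):
  Add (1,3) w=1
  Add (3,4) w=2
  Add (4,5) w=3
  Add (0,4) w=7
  Add (0,6) w=7
  Skip (3,6) w=7 (creates cycle)
  Add (0,2) w=11
  Skip (1,4) w=14 (creates cycle)
  Skip (1,5) w=15 (creates cycle)
MST weight = 31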